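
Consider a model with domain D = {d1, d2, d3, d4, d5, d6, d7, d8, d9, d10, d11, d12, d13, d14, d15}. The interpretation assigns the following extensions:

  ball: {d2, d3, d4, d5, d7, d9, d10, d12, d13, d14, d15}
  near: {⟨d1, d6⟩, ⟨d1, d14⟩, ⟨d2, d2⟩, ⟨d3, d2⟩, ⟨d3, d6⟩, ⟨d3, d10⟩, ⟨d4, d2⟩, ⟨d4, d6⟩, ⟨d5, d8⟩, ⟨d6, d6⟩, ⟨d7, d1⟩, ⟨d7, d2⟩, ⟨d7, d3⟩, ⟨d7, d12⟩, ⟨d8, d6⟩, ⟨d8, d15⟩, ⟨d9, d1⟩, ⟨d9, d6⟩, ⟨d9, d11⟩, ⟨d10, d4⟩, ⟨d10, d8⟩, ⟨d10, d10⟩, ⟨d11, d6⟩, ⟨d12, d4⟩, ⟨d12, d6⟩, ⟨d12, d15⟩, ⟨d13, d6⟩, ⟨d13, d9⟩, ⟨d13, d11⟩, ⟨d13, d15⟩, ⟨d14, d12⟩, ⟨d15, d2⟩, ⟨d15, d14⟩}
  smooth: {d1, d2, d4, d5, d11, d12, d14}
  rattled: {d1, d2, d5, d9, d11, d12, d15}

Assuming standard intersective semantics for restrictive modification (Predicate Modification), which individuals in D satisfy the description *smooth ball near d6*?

{d4, d12}

⟦near d6⟧ = {x : ⟨x, d6⟩ ∈ ⟦near⟧} = {d1, d3, d4, d6, d8, d9, d11, d12, d13}
⟦ball⟧ = {d2, d3, d4, d5, d7, d9, d10, d12, d13, d14, d15}
… ∩ ⟦near d6⟧ = {d2, d3, d4, d5, d7, d9, d10, d12, d13, d14, d15} ∩ {d1, d3, d4, d6, d8, d9, d11, d12, d13} = {d3, d4, d9, d12, d13}
… ∩ ⟦smooth⟧ = {d3, d4, d9, d12, d13} ∩ {d1, d2, d4, d5, d11, d12, d14} = {d4, d12}
So ⟦smooth ball near d6⟧ = {d4, d12}.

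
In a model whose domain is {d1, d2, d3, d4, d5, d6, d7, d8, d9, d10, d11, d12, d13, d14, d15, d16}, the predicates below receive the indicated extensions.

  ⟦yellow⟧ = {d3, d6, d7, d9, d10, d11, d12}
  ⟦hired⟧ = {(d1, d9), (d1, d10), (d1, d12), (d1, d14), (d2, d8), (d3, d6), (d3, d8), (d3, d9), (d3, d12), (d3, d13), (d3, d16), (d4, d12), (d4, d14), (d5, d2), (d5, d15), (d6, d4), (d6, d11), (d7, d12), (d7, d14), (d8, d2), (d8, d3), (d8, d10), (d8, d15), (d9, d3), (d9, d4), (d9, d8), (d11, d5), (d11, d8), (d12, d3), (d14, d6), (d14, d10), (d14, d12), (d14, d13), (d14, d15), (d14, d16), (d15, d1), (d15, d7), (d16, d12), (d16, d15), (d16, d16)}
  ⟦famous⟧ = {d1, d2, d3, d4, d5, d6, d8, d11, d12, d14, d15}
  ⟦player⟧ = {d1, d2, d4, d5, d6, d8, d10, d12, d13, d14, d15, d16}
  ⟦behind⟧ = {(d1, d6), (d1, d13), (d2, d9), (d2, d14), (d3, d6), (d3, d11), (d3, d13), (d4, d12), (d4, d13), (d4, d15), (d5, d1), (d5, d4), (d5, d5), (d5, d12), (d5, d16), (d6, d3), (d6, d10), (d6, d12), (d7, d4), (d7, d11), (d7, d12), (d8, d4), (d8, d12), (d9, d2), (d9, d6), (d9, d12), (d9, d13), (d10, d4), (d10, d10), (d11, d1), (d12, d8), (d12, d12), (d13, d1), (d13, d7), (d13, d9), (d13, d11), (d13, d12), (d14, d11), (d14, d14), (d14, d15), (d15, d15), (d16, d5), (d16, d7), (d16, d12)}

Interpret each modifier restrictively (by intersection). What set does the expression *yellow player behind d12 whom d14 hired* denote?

⟦behind d12⟧ = {x : ⟨x, d12⟩ ∈ ⟦behind⟧} = {d4, d5, d6, d7, d8, d9, d12, d13, d16}
⟦whom d14 hired⟧ = {x : ⟨d14, x⟩ ∈ ⟦hired⟧} = {d6, d10, d12, d13, d15, d16}
⟦player⟧ = {d1, d2, d4, d5, d6, d8, d10, d12, d13, d14, d15, d16}
… ∩ ⟦behind d12⟧ = {d1, d2, d4, d5, d6, d8, d10, d12, d13, d14, d15, d16} ∩ {d4, d5, d6, d7, d8, d9, d12, d13, d16} = {d4, d5, d6, d8, d12, d13, d16}
… ∩ ⟦whom d14 hired⟧ = {d4, d5, d6, d8, d12, d13, d16} ∩ {d6, d10, d12, d13, d15, d16} = {d6, d12, d13, d16}
… ∩ ⟦yellow⟧ = {d6, d12, d13, d16} ∩ {d3, d6, d7, d9, d10, d11, d12} = {d6, d12}
So ⟦yellow player behind d12 whom d14 hired⟧ = {d6, d12}.

{d6, d12}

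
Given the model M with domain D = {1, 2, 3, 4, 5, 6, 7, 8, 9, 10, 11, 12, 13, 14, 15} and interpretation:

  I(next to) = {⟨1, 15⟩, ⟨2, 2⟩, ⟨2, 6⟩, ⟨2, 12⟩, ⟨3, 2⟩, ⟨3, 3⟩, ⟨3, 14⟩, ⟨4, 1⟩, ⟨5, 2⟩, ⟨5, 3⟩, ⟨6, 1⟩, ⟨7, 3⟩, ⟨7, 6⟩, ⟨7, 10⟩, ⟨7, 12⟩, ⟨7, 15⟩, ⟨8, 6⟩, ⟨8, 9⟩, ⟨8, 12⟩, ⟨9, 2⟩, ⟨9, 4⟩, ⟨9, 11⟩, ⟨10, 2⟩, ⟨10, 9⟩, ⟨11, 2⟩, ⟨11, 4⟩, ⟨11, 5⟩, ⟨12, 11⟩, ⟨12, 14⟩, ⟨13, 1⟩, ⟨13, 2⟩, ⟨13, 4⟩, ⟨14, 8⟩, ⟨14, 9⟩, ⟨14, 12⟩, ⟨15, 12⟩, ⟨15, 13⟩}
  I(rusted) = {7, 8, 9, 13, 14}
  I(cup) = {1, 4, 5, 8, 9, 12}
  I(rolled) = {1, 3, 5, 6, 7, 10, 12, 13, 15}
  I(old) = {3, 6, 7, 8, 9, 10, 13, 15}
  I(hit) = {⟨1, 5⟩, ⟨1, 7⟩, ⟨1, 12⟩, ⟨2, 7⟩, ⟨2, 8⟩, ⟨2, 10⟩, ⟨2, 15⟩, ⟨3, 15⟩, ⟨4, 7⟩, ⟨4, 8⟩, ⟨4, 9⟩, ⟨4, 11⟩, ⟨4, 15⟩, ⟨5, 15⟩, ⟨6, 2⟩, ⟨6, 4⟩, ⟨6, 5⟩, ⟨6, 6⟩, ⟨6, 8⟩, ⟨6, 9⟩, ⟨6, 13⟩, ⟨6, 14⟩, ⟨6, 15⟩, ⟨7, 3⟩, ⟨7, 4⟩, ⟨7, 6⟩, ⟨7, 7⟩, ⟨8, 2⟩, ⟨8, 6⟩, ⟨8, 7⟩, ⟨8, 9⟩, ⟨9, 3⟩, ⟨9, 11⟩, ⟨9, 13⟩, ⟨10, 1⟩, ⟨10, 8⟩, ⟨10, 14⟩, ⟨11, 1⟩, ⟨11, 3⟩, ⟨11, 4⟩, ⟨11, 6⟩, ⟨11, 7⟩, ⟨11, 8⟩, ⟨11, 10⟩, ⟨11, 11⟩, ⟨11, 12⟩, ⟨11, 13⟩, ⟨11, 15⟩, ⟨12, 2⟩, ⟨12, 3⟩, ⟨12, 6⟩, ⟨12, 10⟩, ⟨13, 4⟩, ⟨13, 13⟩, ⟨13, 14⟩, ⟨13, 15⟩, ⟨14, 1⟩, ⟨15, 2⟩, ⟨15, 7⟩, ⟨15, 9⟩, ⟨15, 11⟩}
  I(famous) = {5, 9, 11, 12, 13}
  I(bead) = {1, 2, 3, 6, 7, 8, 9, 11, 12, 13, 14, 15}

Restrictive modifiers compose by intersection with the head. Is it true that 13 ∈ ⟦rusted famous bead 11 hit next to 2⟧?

⟦11 hit⟧ = {x : ⟨11, x⟩ ∈ ⟦hit⟧} = {1, 3, 4, 6, 7, 8, 10, 11, 12, 13, 15}
⟦next to 2⟧ = {x : ⟨x, 2⟩ ∈ ⟦next to⟧} = {2, 3, 5, 9, 10, 11, 13}
⟦bead⟧ = {1, 2, 3, 6, 7, 8, 9, 11, 12, 13, 14, 15}
… ∩ ⟦11 hit⟧ = {1, 2, 3, 6, 7, 8, 9, 11, 12, 13, 14, 15} ∩ {1, 3, 4, 6, 7, 8, 10, 11, 12, 13, 15} = {1, 3, 6, 7, 8, 11, 12, 13, 15}
… ∩ ⟦next to 2⟧ = {1, 3, 6, 7, 8, 11, 12, 13, 15} ∩ {2, 3, 5, 9, 10, 11, 13} = {3, 11, 13}
… ∩ ⟦rusted⟧ = {3, 11, 13} ∩ {7, 8, 9, 13, 14} = {13}
… ∩ ⟦famous⟧ = {13} ∩ {5, 9, 11, 12, 13} = {13}
⟦rusted famous bead 11 hit next to 2⟧ = {13}; 13 ∈ this set.

yes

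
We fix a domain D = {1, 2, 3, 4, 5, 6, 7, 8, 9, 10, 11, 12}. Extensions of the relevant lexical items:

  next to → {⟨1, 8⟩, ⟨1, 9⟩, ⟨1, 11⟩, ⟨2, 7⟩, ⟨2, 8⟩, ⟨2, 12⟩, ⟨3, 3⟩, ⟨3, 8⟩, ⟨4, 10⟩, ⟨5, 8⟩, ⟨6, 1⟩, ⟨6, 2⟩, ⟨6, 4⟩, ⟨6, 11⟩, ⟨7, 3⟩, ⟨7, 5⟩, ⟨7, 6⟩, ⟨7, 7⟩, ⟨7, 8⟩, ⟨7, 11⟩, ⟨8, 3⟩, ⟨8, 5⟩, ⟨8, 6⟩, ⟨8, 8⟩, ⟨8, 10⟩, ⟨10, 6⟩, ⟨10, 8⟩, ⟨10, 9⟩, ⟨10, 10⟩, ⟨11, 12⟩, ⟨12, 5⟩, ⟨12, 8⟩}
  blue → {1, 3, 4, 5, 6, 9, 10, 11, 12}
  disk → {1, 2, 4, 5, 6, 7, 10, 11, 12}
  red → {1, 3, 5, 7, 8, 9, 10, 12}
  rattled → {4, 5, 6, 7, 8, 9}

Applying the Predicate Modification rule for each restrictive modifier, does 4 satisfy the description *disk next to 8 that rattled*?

no

⟦next to 8⟧ = {x : ⟨x, 8⟩ ∈ ⟦next to⟧} = {1, 2, 3, 5, 7, 8, 10, 12}
⟦that rattled⟧ = ⟦rattled⟧ = {4, 5, 6, 7, 8, 9}
⟦disk⟧ = {1, 2, 4, 5, 6, 7, 10, 11, 12}
… ∩ ⟦next to 8⟧ = {1, 2, 4, 5, 6, 7, 10, 11, 12} ∩ {1, 2, 3, 5, 7, 8, 10, 12} = {1, 2, 5, 7, 10, 12}
… ∩ ⟦that rattled⟧ = {1, 2, 5, 7, 10, 12} ∩ {4, 5, 6, 7, 8, 9} = {5, 7}
⟦disk next to 8 that rattled⟧ = {5, 7}; 4 ∉ this set.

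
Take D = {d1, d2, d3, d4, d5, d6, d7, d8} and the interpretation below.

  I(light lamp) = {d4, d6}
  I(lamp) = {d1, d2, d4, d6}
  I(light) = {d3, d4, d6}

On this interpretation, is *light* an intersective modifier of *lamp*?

⟦light⟧ ∩ ⟦lamp⟧ = {d3, d4, d6} ∩ {d1, d2, d4, d6} = {d4, d6}
Observed ⟦light lamp⟧ = {d4, d6}.
These coincide, so the modifier is intersective here.

yes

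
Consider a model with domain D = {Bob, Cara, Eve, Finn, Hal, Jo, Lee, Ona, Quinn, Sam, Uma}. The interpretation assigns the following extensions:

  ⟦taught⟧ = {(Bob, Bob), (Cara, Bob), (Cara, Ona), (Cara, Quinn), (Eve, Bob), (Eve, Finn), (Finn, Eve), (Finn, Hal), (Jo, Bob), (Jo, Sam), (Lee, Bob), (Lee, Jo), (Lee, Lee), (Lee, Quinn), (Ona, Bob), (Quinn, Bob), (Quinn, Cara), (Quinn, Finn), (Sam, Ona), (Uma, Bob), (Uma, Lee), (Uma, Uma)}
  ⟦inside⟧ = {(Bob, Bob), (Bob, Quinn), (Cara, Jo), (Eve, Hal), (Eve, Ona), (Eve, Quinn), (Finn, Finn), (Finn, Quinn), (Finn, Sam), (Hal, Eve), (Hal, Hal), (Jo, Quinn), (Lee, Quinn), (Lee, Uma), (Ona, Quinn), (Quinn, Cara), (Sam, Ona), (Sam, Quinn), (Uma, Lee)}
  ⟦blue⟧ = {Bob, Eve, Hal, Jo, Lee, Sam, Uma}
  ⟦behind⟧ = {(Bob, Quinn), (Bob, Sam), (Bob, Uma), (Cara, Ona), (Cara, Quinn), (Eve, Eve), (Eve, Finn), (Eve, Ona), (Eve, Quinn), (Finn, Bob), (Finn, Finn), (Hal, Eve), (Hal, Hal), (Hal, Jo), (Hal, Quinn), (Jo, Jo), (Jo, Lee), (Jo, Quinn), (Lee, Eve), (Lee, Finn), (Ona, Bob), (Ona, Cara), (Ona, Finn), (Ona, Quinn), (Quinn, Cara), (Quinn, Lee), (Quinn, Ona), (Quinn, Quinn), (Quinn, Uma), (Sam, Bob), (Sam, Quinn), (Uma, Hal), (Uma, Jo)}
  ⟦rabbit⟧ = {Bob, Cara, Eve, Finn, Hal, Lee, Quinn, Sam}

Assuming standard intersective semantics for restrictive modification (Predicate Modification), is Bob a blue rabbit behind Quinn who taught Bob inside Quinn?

yes

⟦behind Quinn⟧ = {x : ⟨x, Quinn⟩ ∈ ⟦behind⟧} = {Bob, Cara, Eve, Hal, Jo, Ona, Quinn, Sam}
⟦who taught Bob⟧ = {x : ⟨x, Bob⟩ ∈ ⟦taught⟧} = {Bob, Cara, Eve, Jo, Lee, Ona, Quinn, Uma}
⟦inside Quinn⟧ = {x : ⟨x, Quinn⟩ ∈ ⟦inside⟧} = {Bob, Eve, Finn, Jo, Lee, Ona, Sam}
⟦rabbit⟧ = {Bob, Cara, Eve, Finn, Hal, Lee, Quinn, Sam}
… ∩ ⟦behind Quinn⟧ = {Bob, Cara, Eve, Finn, Hal, Lee, Quinn, Sam} ∩ {Bob, Cara, Eve, Hal, Jo, Ona, Quinn, Sam} = {Bob, Cara, Eve, Hal, Quinn, Sam}
… ∩ ⟦who taught Bob⟧ = {Bob, Cara, Eve, Hal, Quinn, Sam} ∩ {Bob, Cara, Eve, Jo, Lee, Ona, Quinn, Uma} = {Bob, Cara, Eve, Quinn}
… ∩ ⟦inside Quinn⟧ = {Bob, Cara, Eve, Quinn} ∩ {Bob, Eve, Finn, Jo, Lee, Ona, Sam} = {Bob, Eve}
… ∩ ⟦blue⟧ = {Bob, Eve} ∩ {Bob, Eve, Hal, Jo, Lee, Sam, Uma} = {Bob, Eve}
⟦blue rabbit behind Quinn who taught Bob inside Quinn⟧ = {Bob, Eve}; Bob ∈ this set.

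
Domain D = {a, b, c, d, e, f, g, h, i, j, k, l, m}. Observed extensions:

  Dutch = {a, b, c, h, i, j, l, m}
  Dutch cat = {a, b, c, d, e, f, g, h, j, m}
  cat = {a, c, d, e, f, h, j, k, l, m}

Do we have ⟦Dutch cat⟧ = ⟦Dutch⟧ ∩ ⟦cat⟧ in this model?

no

⟦Dutch⟧ ∩ ⟦cat⟧ = {a, b, c, h, i, j, l, m} ∩ {a, c, d, e, f, h, j, k, l, m} = {a, c, h, j, l, m}
Observed ⟦Dutch cat⟧ = {a, b, c, d, e, f, g, h, j, m}.
These differ, so the modifier is not intersective in this model.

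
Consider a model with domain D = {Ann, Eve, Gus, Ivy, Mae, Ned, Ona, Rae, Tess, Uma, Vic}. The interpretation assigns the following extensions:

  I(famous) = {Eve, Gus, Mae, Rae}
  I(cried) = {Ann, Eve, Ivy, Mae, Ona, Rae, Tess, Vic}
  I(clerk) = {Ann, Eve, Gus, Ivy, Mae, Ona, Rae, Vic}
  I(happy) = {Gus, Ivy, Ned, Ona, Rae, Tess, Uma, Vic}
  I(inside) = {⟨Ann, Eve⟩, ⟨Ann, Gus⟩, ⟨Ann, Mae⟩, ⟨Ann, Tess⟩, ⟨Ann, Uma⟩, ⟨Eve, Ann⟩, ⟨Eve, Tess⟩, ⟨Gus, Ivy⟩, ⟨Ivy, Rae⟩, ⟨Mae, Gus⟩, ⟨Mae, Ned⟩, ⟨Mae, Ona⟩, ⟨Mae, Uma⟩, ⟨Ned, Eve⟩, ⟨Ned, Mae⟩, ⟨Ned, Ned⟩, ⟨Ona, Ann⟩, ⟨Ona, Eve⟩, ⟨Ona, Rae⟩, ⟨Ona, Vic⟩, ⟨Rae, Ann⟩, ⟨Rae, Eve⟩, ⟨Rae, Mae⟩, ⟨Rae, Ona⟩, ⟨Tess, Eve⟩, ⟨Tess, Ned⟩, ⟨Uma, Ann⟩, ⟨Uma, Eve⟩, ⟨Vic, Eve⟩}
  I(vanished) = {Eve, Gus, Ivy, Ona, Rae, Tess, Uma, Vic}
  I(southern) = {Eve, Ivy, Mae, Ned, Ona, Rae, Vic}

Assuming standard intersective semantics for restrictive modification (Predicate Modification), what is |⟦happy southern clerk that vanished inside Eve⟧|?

3

⟦that vanished⟧ = ⟦vanished⟧ = {Eve, Gus, Ivy, Ona, Rae, Tess, Uma, Vic}
⟦inside Eve⟧ = {x : ⟨x, Eve⟩ ∈ ⟦inside⟧} = {Ann, Ned, Ona, Rae, Tess, Uma, Vic}
⟦clerk⟧ = {Ann, Eve, Gus, Ivy, Mae, Ona, Rae, Vic}
… ∩ ⟦that vanished⟧ = {Ann, Eve, Gus, Ivy, Mae, Ona, Rae, Vic} ∩ {Eve, Gus, Ivy, Ona, Rae, Tess, Uma, Vic} = {Eve, Gus, Ivy, Ona, Rae, Vic}
… ∩ ⟦inside Eve⟧ = {Eve, Gus, Ivy, Ona, Rae, Vic} ∩ {Ann, Ned, Ona, Rae, Tess, Uma, Vic} = {Ona, Rae, Vic}
… ∩ ⟦happy⟧ = {Ona, Rae, Vic} ∩ {Gus, Ivy, Ned, Ona, Rae, Tess, Uma, Vic} = {Ona, Rae, Vic}
… ∩ ⟦southern⟧ = {Ona, Rae, Vic} ∩ {Eve, Ivy, Mae, Ned, Ona, Rae, Vic} = {Ona, Rae, Vic}
⟦happy southern clerk that vanished inside Eve⟧ = {Ona, Rae, Vic}, so the cardinality is 3.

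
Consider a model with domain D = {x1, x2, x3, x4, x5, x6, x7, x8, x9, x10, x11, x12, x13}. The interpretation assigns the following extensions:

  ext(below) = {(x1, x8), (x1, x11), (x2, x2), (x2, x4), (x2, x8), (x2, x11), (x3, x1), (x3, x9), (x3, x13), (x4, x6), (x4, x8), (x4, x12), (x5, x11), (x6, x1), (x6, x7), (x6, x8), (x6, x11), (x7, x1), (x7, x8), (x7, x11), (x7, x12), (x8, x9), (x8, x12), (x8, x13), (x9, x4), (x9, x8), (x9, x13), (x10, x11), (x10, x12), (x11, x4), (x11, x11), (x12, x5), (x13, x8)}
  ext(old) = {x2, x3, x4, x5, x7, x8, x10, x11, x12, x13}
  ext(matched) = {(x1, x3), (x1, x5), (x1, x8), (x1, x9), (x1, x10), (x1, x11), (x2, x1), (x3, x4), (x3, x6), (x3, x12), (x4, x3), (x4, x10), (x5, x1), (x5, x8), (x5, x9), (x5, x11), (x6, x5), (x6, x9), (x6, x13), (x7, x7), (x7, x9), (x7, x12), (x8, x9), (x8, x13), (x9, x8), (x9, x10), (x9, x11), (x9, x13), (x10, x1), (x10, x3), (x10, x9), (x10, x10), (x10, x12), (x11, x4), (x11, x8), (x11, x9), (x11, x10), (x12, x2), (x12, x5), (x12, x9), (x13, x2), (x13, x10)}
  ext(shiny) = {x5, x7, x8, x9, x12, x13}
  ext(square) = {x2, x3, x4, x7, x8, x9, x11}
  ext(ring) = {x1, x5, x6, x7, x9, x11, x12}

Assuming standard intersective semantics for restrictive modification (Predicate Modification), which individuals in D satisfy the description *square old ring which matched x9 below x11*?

{x7, x11}

⟦which matched x9⟧ = {x : ⟨x, x9⟩ ∈ ⟦matched⟧} = {x1, x5, x6, x7, x8, x10, x11, x12}
⟦below x11⟧ = {x : ⟨x, x11⟩ ∈ ⟦below⟧} = {x1, x2, x5, x6, x7, x10, x11}
⟦ring⟧ = {x1, x5, x6, x7, x9, x11, x12}
… ∩ ⟦which matched x9⟧ = {x1, x5, x6, x7, x9, x11, x12} ∩ {x1, x5, x6, x7, x8, x10, x11, x12} = {x1, x5, x6, x7, x11, x12}
… ∩ ⟦below x11⟧ = {x1, x5, x6, x7, x11, x12} ∩ {x1, x2, x5, x6, x7, x10, x11} = {x1, x5, x6, x7, x11}
… ∩ ⟦square⟧ = {x1, x5, x6, x7, x11} ∩ {x2, x3, x4, x7, x8, x9, x11} = {x7, x11}
… ∩ ⟦old⟧ = {x7, x11} ∩ {x2, x3, x4, x5, x7, x8, x10, x11, x12, x13} = {x7, x11}
So ⟦square old ring which matched x9 below x11⟧ = {x7, x11}.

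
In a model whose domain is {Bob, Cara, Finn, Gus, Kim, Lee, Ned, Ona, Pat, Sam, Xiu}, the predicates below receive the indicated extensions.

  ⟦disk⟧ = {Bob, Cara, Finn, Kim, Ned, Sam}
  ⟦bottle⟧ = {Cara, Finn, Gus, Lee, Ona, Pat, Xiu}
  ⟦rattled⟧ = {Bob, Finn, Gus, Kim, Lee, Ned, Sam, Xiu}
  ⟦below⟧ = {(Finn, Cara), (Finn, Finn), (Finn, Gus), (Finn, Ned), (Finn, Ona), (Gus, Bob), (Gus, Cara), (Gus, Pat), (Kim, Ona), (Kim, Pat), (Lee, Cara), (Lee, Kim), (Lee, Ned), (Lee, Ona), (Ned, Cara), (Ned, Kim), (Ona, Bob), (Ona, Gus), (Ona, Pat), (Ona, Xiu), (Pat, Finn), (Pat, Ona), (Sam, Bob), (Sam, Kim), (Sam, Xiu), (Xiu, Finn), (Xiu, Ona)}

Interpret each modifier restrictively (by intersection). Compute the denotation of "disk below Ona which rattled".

⟦below Ona⟧ = {x : ⟨x, Ona⟩ ∈ ⟦below⟧} = {Finn, Kim, Lee, Pat, Xiu}
⟦which rattled⟧ = ⟦rattled⟧ = {Bob, Finn, Gus, Kim, Lee, Ned, Sam, Xiu}
⟦disk⟧ = {Bob, Cara, Finn, Kim, Ned, Sam}
… ∩ ⟦below Ona⟧ = {Bob, Cara, Finn, Kim, Ned, Sam} ∩ {Finn, Kim, Lee, Pat, Xiu} = {Finn, Kim}
… ∩ ⟦which rattled⟧ = {Finn, Kim} ∩ {Bob, Finn, Gus, Kim, Lee, Ned, Sam, Xiu} = {Finn, Kim}
So ⟦disk below Ona which rattled⟧ = {Finn, Kim}.

{Finn, Kim}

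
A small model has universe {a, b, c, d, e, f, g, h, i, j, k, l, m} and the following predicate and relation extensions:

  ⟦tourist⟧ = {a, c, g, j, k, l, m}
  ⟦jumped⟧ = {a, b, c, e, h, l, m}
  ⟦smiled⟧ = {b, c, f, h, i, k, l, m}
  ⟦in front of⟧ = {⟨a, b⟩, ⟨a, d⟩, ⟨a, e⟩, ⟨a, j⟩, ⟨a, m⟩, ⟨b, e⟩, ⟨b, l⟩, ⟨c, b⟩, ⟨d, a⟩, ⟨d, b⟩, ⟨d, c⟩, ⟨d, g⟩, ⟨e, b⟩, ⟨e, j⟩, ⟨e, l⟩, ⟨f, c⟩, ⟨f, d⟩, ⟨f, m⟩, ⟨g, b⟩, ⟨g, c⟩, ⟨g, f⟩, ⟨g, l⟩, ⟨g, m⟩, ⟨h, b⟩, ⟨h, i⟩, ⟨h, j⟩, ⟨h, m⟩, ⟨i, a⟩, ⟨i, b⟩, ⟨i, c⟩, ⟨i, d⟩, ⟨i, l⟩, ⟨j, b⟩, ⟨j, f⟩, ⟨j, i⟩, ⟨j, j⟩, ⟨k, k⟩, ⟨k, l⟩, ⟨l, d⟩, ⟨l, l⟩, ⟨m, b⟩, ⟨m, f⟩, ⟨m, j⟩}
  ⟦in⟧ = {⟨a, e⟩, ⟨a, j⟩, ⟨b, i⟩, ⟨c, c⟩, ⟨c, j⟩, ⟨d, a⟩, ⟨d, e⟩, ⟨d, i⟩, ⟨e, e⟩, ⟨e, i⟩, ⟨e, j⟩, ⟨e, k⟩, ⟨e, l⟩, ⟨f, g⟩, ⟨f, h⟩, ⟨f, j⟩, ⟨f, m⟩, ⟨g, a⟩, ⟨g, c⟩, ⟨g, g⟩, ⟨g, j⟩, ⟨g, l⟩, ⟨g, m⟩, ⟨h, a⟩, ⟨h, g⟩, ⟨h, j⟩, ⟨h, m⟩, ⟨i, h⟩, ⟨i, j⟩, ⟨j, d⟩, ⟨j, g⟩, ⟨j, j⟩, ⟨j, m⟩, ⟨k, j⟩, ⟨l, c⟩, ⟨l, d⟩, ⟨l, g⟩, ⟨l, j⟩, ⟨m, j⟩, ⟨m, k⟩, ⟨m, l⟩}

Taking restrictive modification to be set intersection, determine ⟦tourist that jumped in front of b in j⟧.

⟦that jumped⟧ = ⟦jumped⟧ = {a, b, c, e, h, l, m}
⟦in front of b⟧ = {x : ⟨x, b⟩ ∈ ⟦in front of⟧} = {a, c, d, e, g, h, i, j, m}
⟦in j⟧ = {x : ⟨x, j⟩ ∈ ⟦in⟧} = {a, c, e, f, g, h, i, j, k, l, m}
⟦tourist⟧ = {a, c, g, j, k, l, m}
… ∩ ⟦that jumped⟧ = {a, c, g, j, k, l, m} ∩ {a, b, c, e, h, l, m} = {a, c, l, m}
… ∩ ⟦in front of b⟧ = {a, c, l, m} ∩ {a, c, d, e, g, h, i, j, m} = {a, c, m}
… ∩ ⟦in j⟧ = {a, c, m} ∩ {a, c, e, f, g, h, i, j, k, l, m} = {a, c, m}
So ⟦tourist that jumped in front of b in j⟧ = {a, c, m}.

{a, c, m}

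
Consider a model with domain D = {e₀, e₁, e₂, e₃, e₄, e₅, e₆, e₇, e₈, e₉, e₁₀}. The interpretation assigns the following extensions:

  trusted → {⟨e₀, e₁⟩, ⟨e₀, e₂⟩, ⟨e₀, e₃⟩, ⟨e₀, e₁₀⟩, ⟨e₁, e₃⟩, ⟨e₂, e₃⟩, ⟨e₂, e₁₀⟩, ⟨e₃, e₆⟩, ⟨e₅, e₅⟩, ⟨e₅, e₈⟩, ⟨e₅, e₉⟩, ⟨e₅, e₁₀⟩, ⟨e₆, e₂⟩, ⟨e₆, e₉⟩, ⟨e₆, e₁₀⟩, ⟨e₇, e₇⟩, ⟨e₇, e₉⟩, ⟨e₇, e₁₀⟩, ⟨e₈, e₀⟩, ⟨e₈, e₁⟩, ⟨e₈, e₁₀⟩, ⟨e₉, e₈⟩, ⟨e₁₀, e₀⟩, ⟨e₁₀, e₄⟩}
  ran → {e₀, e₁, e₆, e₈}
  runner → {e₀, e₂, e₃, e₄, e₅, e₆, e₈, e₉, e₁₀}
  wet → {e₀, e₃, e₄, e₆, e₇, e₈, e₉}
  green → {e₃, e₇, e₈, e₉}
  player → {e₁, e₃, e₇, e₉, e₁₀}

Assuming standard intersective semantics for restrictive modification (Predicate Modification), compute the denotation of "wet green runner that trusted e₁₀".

⟦that trusted e₁₀⟧ = {x : ⟨x, e₁₀⟩ ∈ ⟦trusted⟧} = {e₀, e₂, e₅, e₆, e₇, e₈}
⟦runner⟧ = {e₀, e₂, e₃, e₄, e₅, e₆, e₈, e₉, e₁₀}
… ∩ ⟦that trusted e₁₀⟧ = {e₀, e₂, e₃, e₄, e₅, e₆, e₈, e₉, e₁₀} ∩ {e₀, e₂, e₅, e₆, e₇, e₈} = {e₀, e₂, e₅, e₆, e₈}
… ∩ ⟦wet⟧ = {e₀, e₂, e₅, e₆, e₈} ∩ {e₀, e₃, e₄, e₆, e₇, e₈, e₉} = {e₀, e₆, e₈}
… ∩ ⟦green⟧ = {e₀, e₆, e₈} ∩ {e₃, e₇, e₈, e₉} = {e₈}
So ⟦wet green runner that trusted e₁₀⟧ = {e₈}.

{e₈}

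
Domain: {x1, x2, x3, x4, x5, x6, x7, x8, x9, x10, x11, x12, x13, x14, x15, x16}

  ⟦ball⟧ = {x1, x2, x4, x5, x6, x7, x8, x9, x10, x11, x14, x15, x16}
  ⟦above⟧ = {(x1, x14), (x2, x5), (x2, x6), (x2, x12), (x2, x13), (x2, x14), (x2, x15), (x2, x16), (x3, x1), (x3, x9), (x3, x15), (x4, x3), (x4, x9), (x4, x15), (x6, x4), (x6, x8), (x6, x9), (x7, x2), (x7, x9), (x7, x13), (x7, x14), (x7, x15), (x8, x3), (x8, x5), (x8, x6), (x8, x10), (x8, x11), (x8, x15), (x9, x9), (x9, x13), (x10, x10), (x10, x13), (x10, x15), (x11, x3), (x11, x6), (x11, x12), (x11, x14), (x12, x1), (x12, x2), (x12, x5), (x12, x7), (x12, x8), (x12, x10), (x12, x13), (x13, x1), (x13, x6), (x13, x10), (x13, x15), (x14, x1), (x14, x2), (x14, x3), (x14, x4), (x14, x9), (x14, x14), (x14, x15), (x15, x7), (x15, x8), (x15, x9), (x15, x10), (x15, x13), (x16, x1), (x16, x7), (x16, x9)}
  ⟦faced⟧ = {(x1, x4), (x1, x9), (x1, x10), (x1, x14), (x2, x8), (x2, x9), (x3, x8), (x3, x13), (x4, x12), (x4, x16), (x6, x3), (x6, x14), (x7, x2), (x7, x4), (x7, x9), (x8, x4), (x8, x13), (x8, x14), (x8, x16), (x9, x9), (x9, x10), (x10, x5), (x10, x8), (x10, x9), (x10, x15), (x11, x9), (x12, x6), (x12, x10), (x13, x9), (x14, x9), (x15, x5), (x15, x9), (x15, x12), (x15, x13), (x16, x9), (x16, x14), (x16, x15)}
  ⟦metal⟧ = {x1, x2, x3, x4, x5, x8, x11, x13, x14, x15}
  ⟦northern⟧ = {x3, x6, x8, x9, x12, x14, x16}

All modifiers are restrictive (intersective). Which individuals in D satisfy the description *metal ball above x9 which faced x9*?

⟦above x9⟧ = {x : ⟨x, x9⟩ ∈ ⟦above⟧} = {x3, x4, x6, x7, x9, x14, x15, x16}
⟦which faced x9⟧ = {x : ⟨x, x9⟩ ∈ ⟦faced⟧} = {x1, x2, x7, x9, x10, x11, x13, x14, x15, x16}
⟦ball⟧ = {x1, x2, x4, x5, x6, x7, x8, x9, x10, x11, x14, x15, x16}
… ∩ ⟦above x9⟧ = {x1, x2, x4, x5, x6, x7, x8, x9, x10, x11, x14, x15, x16} ∩ {x3, x4, x6, x7, x9, x14, x15, x16} = {x4, x6, x7, x9, x14, x15, x16}
… ∩ ⟦which faced x9⟧ = {x4, x6, x7, x9, x14, x15, x16} ∩ {x1, x2, x7, x9, x10, x11, x13, x14, x15, x16} = {x7, x9, x14, x15, x16}
… ∩ ⟦metal⟧ = {x7, x9, x14, x15, x16} ∩ {x1, x2, x3, x4, x5, x8, x11, x13, x14, x15} = {x14, x15}
So ⟦metal ball above x9 which faced x9⟧ = {x14, x15}.

{x14, x15}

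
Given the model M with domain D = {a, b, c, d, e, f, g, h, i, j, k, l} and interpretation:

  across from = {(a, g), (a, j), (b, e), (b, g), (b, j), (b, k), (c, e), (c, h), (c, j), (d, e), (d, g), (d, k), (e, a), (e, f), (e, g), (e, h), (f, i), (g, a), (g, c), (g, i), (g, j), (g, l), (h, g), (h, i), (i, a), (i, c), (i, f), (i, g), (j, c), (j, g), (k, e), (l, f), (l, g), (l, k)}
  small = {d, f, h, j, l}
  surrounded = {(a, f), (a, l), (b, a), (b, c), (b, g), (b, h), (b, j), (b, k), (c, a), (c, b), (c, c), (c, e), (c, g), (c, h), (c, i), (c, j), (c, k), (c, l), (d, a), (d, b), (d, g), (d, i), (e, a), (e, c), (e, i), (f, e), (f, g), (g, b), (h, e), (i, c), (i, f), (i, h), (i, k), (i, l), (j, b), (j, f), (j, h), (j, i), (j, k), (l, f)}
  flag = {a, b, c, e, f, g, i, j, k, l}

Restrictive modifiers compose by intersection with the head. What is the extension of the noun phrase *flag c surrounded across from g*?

⟦c surrounded⟧ = {x : ⟨c, x⟩ ∈ ⟦surrounded⟧} = {a, b, c, e, g, h, i, j, k, l}
⟦across from g⟧ = {x : ⟨x, g⟩ ∈ ⟦across from⟧} = {a, b, d, e, h, i, j, l}
⟦flag⟧ = {a, b, c, e, f, g, i, j, k, l}
… ∩ ⟦c surrounded⟧ = {a, b, c, e, f, g, i, j, k, l} ∩ {a, b, c, e, g, h, i, j, k, l} = {a, b, c, e, g, i, j, k, l}
… ∩ ⟦across from g⟧ = {a, b, c, e, g, i, j, k, l} ∩ {a, b, d, e, h, i, j, l} = {a, b, e, i, j, l}
So ⟦flag c surrounded across from g⟧ = {a, b, e, i, j, l}.

{a, b, e, i, j, l}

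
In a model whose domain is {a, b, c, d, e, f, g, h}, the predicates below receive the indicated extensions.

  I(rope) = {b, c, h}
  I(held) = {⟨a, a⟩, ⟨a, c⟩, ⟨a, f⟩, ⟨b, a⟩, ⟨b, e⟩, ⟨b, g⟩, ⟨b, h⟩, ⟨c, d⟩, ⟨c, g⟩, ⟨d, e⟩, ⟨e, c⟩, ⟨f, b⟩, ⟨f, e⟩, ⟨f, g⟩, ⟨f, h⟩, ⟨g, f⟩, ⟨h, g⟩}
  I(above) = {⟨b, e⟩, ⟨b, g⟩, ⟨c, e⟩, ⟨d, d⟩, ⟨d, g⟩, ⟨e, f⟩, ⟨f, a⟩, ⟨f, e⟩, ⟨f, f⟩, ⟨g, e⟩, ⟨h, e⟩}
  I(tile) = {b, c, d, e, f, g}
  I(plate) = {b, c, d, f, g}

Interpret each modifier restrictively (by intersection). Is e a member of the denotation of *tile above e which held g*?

no

⟦above e⟧ = {x : ⟨x, e⟩ ∈ ⟦above⟧} = {b, c, f, g, h}
⟦which held g⟧ = {x : ⟨x, g⟩ ∈ ⟦held⟧} = {b, c, f, h}
⟦tile⟧ = {b, c, d, e, f, g}
… ∩ ⟦above e⟧ = {b, c, d, e, f, g} ∩ {b, c, f, g, h} = {b, c, f, g}
… ∩ ⟦which held g⟧ = {b, c, f, g} ∩ {b, c, f, h} = {b, c, f}
⟦tile above e which held g⟧ = {b, c, f}; e ∉ this set.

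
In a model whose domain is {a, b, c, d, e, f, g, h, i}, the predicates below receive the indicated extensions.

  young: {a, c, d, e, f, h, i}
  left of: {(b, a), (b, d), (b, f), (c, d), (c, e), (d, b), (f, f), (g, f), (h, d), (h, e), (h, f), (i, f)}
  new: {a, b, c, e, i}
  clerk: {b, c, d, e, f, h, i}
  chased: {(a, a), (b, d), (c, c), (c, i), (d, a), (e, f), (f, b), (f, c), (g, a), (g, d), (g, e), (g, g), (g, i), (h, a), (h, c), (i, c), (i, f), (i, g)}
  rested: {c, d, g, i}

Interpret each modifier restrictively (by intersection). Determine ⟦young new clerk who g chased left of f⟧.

{i}

⟦who g chased⟧ = {x : ⟨g, x⟩ ∈ ⟦chased⟧} = {a, d, e, g, i}
⟦left of f⟧ = {x : ⟨x, f⟩ ∈ ⟦left of⟧} = {b, f, g, h, i}
⟦clerk⟧ = {b, c, d, e, f, h, i}
… ∩ ⟦who g chased⟧ = {b, c, d, e, f, h, i} ∩ {a, d, e, g, i} = {d, e, i}
… ∩ ⟦left of f⟧ = {d, e, i} ∩ {b, f, g, h, i} = {i}
… ∩ ⟦young⟧ = {i} ∩ {a, c, d, e, f, h, i} = {i}
… ∩ ⟦new⟧ = {i} ∩ {a, b, c, e, i} = {i}
So ⟦young new clerk who g chased left of f⟧ = {i}.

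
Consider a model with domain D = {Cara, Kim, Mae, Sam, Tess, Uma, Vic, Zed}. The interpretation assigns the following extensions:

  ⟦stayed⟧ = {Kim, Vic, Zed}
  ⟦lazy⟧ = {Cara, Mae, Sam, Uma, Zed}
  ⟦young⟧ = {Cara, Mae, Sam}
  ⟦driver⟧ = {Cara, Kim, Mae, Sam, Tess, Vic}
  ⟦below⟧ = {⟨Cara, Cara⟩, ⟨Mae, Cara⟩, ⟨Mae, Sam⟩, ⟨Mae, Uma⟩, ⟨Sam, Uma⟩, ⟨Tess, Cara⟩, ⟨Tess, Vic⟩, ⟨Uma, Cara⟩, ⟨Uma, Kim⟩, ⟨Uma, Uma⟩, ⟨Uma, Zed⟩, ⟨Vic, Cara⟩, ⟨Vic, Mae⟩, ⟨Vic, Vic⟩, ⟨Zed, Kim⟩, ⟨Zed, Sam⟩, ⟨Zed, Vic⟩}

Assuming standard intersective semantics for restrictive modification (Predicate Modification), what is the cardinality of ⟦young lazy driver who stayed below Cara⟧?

0

⟦who stayed⟧ = ⟦stayed⟧ = {Kim, Vic, Zed}
⟦below Cara⟧ = {x : ⟨x, Cara⟩ ∈ ⟦below⟧} = {Cara, Mae, Tess, Uma, Vic}
⟦driver⟧ = {Cara, Kim, Mae, Sam, Tess, Vic}
… ∩ ⟦who stayed⟧ = {Cara, Kim, Mae, Sam, Tess, Vic} ∩ {Kim, Vic, Zed} = {Kim, Vic}
… ∩ ⟦below Cara⟧ = {Kim, Vic} ∩ {Cara, Mae, Tess, Uma, Vic} = {Vic}
… ∩ ⟦young⟧ = {Vic} ∩ {Cara, Mae, Sam} = ∅
… ∩ ⟦lazy⟧ = ∅ ∩ {Cara, Mae, Sam, Uma, Zed} = ∅
⟦young lazy driver who stayed below Cara⟧ = ∅, so the cardinality is 0.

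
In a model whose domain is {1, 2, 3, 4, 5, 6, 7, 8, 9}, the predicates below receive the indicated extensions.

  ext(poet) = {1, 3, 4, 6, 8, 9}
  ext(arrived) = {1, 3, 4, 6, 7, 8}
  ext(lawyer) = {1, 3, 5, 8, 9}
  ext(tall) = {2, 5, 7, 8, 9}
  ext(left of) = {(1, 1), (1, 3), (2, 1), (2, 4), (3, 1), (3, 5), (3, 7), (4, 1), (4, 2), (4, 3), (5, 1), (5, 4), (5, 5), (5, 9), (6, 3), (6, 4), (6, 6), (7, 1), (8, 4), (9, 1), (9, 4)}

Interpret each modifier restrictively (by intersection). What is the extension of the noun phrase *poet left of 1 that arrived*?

{1, 3, 4}

⟦left of 1⟧ = {x : ⟨x, 1⟩ ∈ ⟦left of⟧} = {1, 2, 3, 4, 5, 7, 9}
⟦that arrived⟧ = ⟦arrived⟧ = {1, 3, 4, 6, 7, 8}
⟦poet⟧ = {1, 3, 4, 6, 8, 9}
… ∩ ⟦left of 1⟧ = {1, 3, 4, 6, 8, 9} ∩ {1, 2, 3, 4, 5, 7, 9} = {1, 3, 4, 9}
… ∩ ⟦that arrived⟧ = {1, 3, 4, 9} ∩ {1, 3, 4, 6, 7, 8} = {1, 3, 4}
So ⟦poet left of 1 that arrived⟧ = {1, 3, 4}.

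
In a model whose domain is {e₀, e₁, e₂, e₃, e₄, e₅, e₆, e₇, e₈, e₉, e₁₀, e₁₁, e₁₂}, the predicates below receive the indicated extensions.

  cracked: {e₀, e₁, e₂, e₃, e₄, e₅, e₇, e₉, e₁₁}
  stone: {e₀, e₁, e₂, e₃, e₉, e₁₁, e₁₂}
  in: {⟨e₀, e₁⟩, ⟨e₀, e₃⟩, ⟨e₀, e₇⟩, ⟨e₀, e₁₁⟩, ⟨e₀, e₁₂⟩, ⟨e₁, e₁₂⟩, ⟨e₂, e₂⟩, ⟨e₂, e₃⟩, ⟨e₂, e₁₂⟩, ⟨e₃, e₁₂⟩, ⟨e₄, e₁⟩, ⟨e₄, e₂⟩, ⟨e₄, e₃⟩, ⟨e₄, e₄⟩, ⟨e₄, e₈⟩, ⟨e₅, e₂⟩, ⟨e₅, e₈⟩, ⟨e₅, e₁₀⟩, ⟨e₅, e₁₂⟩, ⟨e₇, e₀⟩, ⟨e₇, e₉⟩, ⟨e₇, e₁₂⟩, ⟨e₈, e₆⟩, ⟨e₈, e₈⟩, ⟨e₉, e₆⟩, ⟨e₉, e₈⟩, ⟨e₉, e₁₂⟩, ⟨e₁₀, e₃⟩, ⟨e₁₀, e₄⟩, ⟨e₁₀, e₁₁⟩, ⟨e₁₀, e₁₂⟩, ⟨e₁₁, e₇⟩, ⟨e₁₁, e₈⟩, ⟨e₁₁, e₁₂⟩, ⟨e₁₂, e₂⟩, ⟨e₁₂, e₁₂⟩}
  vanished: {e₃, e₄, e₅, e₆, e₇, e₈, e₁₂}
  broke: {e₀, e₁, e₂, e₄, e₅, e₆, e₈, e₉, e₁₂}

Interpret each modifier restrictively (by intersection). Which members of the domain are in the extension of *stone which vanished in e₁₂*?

⟦which vanished⟧ = ⟦vanished⟧ = {e₃, e₄, e₅, e₆, e₇, e₈, e₁₂}
⟦in e₁₂⟧ = {x : ⟨x, e₁₂⟩ ∈ ⟦in⟧} = {e₀, e₁, e₂, e₃, e₅, e₇, e₉, e₁₀, e₁₁, e₁₂}
⟦stone⟧ = {e₀, e₁, e₂, e₃, e₉, e₁₁, e₁₂}
… ∩ ⟦which vanished⟧ = {e₀, e₁, e₂, e₃, e₉, e₁₁, e₁₂} ∩ {e₃, e₄, e₅, e₆, e₇, e₈, e₁₂} = {e₃, e₁₂}
… ∩ ⟦in e₁₂⟧ = {e₃, e₁₂} ∩ {e₀, e₁, e₂, e₃, e₅, e₇, e₉, e₁₀, e₁₁, e₁₂} = {e₃, e₁₂}
So ⟦stone which vanished in e₁₂⟧ = {e₃, e₁₂}.

{e₃, e₁₂}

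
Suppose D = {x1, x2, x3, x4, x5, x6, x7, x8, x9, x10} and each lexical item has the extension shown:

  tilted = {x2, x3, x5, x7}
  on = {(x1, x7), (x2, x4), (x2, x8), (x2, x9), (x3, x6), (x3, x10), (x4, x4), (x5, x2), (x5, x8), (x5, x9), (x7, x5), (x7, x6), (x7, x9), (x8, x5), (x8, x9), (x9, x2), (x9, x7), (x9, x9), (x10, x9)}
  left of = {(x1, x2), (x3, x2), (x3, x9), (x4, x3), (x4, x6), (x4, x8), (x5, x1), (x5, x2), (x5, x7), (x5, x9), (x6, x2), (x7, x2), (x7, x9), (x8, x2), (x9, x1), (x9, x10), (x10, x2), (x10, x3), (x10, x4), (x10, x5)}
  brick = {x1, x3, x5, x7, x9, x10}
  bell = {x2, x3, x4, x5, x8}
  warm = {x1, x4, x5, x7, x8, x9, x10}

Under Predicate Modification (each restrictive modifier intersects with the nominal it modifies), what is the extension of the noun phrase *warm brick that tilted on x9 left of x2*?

{x5, x7}

⟦that tilted⟧ = ⟦tilted⟧ = {x2, x3, x5, x7}
⟦on x9⟧ = {x : ⟨x, x9⟩ ∈ ⟦on⟧} = {x2, x5, x7, x8, x9, x10}
⟦left of x2⟧ = {x : ⟨x, x2⟩ ∈ ⟦left of⟧} = {x1, x3, x5, x6, x7, x8, x10}
⟦brick⟧ = {x1, x3, x5, x7, x9, x10}
… ∩ ⟦that tilted⟧ = {x1, x3, x5, x7, x9, x10} ∩ {x2, x3, x5, x7} = {x3, x5, x7}
… ∩ ⟦on x9⟧ = {x3, x5, x7} ∩ {x2, x5, x7, x8, x9, x10} = {x5, x7}
… ∩ ⟦left of x2⟧ = {x5, x7} ∩ {x1, x3, x5, x6, x7, x8, x10} = {x5, x7}
… ∩ ⟦warm⟧ = {x5, x7} ∩ {x1, x4, x5, x7, x8, x9, x10} = {x5, x7}
So ⟦warm brick that tilted on x9 left of x2⟧ = {x5, x7}.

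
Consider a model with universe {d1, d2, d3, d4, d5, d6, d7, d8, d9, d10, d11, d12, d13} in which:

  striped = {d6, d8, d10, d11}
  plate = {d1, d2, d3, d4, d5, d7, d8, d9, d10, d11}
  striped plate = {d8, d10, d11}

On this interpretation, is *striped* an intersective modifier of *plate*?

⟦striped⟧ ∩ ⟦plate⟧ = {d6, d8, d10, d11} ∩ {d1, d2, d3, d4, d5, d7, d8, d9, d10, d11} = {d8, d10, d11}
Observed ⟦striped plate⟧ = {d8, d10, d11}.
These coincide, so the modifier is intersective here.

yes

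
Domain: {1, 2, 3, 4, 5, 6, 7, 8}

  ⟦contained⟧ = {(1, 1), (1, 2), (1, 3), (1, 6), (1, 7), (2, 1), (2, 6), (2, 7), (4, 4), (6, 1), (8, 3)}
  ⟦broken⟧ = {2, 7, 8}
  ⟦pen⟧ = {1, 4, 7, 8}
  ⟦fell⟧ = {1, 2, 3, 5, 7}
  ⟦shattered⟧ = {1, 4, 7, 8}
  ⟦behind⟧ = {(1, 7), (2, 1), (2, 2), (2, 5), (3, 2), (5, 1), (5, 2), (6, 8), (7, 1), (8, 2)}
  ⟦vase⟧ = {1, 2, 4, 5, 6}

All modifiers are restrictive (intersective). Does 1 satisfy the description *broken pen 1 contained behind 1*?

no

⟦1 contained⟧ = {x : ⟨1, x⟩ ∈ ⟦contained⟧} = {1, 2, 3, 6, 7}
⟦behind 1⟧ = {x : ⟨x, 1⟩ ∈ ⟦behind⟧} = {2, 5, 7}
⟦pen⟧ = {1, 4, 7, 8}
… ∩ ⟦1 contained⟧ = {1, 4, 7, 8} ∩ {1, 2, 3, 6, 7} = {1, 7}
… ∩ ⟦behind 1⟧ = {1, 7} ∩ {2, 5, 7} = {7}
… ∩ ⟦broken⟧ = {7} ∩ {2, 7, 8} = {7}
⟦broken pen 1 contained behind 1⟧ = {7}; 1 ∉ this set.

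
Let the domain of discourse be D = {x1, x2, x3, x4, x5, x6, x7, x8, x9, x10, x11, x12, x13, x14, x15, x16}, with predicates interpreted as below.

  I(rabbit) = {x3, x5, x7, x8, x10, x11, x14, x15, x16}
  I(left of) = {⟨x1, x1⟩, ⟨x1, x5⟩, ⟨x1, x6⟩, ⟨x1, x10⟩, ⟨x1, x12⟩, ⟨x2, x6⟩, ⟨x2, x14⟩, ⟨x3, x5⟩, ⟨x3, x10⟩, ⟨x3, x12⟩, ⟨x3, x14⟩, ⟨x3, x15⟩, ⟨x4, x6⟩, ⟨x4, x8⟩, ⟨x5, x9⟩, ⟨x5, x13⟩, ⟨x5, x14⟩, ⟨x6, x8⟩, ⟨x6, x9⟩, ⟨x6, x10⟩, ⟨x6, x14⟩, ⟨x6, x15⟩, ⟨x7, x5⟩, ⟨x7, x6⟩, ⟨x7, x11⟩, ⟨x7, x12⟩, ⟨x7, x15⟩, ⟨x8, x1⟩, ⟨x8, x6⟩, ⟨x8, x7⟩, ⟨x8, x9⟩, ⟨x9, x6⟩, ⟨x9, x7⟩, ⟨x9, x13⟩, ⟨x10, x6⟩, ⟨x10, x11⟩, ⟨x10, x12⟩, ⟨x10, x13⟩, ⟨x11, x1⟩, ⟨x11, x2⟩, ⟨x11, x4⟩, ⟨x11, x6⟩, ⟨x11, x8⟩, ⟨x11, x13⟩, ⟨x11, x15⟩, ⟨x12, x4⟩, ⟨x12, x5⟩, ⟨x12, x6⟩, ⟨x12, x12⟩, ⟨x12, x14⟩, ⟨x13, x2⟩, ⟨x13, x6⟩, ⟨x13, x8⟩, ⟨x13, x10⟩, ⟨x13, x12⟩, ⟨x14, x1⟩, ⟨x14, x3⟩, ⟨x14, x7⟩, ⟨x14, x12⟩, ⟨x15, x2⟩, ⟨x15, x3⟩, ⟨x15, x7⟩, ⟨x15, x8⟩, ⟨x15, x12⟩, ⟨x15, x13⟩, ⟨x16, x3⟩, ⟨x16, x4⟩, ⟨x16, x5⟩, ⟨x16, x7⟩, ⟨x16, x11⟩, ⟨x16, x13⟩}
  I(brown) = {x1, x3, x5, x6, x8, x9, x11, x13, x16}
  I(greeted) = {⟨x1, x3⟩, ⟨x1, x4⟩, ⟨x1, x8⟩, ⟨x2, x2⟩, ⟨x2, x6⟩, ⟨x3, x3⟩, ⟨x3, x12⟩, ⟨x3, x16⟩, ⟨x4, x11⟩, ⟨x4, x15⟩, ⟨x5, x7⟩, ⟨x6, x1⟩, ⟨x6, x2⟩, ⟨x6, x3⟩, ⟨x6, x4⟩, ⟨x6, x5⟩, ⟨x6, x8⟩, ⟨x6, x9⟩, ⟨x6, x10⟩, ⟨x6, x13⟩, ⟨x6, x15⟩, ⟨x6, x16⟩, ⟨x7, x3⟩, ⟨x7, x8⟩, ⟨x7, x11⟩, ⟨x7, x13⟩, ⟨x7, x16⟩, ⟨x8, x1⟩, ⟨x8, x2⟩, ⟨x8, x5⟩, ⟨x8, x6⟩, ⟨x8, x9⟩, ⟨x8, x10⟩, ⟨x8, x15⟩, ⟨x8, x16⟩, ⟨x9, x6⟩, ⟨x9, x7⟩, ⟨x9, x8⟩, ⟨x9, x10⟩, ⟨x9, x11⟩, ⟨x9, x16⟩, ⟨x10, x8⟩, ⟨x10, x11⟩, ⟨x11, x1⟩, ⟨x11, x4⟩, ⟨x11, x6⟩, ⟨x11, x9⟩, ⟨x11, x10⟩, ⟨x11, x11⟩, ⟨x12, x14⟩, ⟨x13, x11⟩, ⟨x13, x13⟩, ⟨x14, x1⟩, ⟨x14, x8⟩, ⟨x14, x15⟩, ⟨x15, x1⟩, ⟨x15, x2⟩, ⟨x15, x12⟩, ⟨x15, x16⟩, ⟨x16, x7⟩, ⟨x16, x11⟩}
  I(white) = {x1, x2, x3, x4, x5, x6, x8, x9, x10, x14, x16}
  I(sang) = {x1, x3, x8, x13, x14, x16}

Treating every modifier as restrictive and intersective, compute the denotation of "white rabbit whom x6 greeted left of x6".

{x8, x10}

⟦whom x6 greeted⟧ = {x : ⟨x6, x⟩ ∈ ⟦greeted⟧} = {x1, x2, x3, x4, x5, x8, x9, x10, x13, x15, x16}
⟦left of x6⟧ = {x : ⟨x, x6⟩ ∈ ⟦left of⟧} = {x1, x2, x4, x7, x8, x9, x10, x11, x12, x13}
⟦rabbit⟧ = {x3, x5, x7, x8, x10, x11, x14, x15, x16}
… ∩ ⟦whom x6 greeted⟧ = {x3, x5, x7, x8, x10, x11, x14, x15, x16} ∩ {x1, x2, x3, x4, x5, x8, x9, x10, x13, x15, x16} = {x3, x5, x8, x10, x15, x16}
… ∩ ⟦left of x6⟧ = {x3, x5, x8, x10, x15, x16} ∩ {x1, x2, x4, x7, x8, x9, x10, x11, x12, x13} = {x8, x10}
… ∩ ⟦white⟧ = {x8, x10} ∩ {x1, x2, x3, x4, x5, x6, x8, x9, x10, x14, x16} = {x8, x10}
So ⟦white rabbit whom x6 greeted left of x6⟧ = {x8, x10}.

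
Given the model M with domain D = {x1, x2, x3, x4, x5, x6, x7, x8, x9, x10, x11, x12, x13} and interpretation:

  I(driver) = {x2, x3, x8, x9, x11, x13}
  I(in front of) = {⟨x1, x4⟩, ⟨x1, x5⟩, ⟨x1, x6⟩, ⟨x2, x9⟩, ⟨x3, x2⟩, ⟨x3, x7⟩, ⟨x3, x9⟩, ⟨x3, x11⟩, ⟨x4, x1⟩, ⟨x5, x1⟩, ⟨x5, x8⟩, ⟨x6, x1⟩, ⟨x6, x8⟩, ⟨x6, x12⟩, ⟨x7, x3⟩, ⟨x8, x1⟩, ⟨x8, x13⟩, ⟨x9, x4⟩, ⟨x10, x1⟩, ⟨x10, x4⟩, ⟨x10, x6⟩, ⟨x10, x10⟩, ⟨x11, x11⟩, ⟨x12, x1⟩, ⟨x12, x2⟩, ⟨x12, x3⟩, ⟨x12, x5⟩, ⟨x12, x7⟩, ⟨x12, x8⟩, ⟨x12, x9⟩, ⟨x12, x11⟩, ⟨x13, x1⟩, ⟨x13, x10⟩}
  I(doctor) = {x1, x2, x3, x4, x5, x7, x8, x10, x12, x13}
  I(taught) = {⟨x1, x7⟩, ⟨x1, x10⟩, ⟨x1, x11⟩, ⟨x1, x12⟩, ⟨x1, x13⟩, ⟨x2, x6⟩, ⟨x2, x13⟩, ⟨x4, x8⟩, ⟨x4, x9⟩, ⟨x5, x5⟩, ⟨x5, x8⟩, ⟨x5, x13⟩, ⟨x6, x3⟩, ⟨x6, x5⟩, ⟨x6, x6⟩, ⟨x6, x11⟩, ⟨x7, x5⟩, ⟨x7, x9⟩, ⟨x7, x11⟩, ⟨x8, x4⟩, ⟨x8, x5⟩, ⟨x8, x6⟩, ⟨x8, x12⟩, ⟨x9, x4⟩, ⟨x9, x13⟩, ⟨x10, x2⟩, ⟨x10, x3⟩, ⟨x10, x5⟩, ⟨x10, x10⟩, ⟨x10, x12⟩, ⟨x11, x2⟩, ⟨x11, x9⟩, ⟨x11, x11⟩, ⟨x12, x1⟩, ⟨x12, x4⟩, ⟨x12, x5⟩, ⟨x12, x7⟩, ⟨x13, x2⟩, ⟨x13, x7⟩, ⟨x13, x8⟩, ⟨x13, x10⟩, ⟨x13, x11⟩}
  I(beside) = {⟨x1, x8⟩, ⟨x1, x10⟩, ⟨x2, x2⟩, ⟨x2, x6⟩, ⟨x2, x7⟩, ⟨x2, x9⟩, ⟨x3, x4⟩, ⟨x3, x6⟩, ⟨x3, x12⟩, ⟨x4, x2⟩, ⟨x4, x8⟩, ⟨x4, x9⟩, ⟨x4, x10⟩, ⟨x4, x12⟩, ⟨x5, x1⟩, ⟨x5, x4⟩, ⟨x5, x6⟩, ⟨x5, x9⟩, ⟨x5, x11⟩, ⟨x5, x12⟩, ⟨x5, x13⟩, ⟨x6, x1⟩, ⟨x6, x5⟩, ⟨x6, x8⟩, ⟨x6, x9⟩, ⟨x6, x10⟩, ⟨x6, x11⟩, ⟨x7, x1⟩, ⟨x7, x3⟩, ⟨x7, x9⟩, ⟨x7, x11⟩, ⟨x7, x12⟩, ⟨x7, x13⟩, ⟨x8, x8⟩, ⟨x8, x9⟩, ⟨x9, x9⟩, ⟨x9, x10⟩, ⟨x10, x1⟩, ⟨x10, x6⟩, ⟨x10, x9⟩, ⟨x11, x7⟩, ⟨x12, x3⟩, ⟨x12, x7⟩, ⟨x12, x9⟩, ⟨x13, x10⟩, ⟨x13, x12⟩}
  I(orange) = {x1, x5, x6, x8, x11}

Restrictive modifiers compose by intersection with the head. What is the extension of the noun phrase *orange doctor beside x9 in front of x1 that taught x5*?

⟦beside x9⟧ = {x : ⟨x, x9⟩ ∈ ⟦beside⟧} = {x2, x4, x5, x6, x7, x8, x9, x10, x12}
⟦in front of x1⟧ = {x : ⟨x, x1⟩ ∈ ⟦in front of⟧} = {x4, x5, x6, x8, x10, x12, x13}
⟦that taught x5⟧ = {x : ⟨x, x5⟩ ∈ ⟦taught⟧} = {x5, x6, x7, x8, x10, x12}
⟦doctor⟧ = {x1, x2, x3, x4, x5, x7, x8, x10, x12, x13}
… ∩ ⟦beside x9⟧ = {x1, x2, x3, x4, x5, x7, x8, x10, x12, x13} ∩ {x2, x4, x5, x6, x7, x8, x9, x10, x12} = {x2, x4, x5, x7, x8, x10, x12}
… ∩ ⟦in front of x1⟧ = {x2, x4, x5, x7, x8, x10, x12} ∩ {x4, x5, x6, x8, x10, x12, x13} = {x4, x5, x8, x10, x12}
… ∩ ⟦that taught x5⟧ = {x4, x5, x8, x10, x12} ∩ {x5, x6, x7, x8, x10, x12} = {x5, x8, x10, x12}
… ∩ ⟦orange⟧ = {x5, x8, x10, x12} ∩ {x1, x5, x6, x8, x11} = {x5, x8}
So ⟦orange doctor beside x9 in front of x1 that taught x5⟧ = {x5, x8}.

{x5, x8}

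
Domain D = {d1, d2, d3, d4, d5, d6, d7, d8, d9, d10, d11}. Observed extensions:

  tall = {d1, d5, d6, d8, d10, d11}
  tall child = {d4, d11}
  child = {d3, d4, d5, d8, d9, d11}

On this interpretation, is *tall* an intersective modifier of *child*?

no

⟦tall⟧ ∩ ⟦child⟧ = {d1, d5, d6, d8, d10, d11} ∩ {d3, d4, d5, d8, d9, d11} = {d5, d8, d11}
Observed ⟦tall child⟧ = {d4, d11}.
These differ, so the modifier is not intersective in this model.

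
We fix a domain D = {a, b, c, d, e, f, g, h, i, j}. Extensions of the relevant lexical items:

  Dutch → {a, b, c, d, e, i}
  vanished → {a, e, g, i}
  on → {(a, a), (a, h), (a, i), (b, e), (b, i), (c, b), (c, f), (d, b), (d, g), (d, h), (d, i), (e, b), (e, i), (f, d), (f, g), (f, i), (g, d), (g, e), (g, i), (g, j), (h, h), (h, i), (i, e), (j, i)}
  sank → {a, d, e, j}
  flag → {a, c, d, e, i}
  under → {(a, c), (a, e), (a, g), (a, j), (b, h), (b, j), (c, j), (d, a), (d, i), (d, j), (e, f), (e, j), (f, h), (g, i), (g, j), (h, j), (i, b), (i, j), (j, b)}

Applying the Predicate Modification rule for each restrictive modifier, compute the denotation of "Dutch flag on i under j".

⟦on i⟧ = {x : ⟨x, i⟩ ∈ ⟦on⟧} = {a, b, d, e, f, g, h, j}
⟦under j⟧ = {x : ⟨x, j⟩ ∈ ⟦under⟧} = {a, b, c, d, e, g, h, i}
⟦flag⟧ = {a, c, d, e, i}
… ∩ ⟦on i⟧ = {a, c, d, e, i} ∩ {a, b, d, e, f, g, h, j} = {a, d, e}
… ∩ ⟦under j⟧ = {a, d, e} ∩ {a, b, c, d, e, g, h, i} = {a, d, e}
… ∩ ⟦Dutch⟧ = {a, d, e} ∩ {a, b, c, d, e, i} = {a, d, e}
So ⟦Dutch flag on i under j⟧ = {a, d, e}.

{a, d, e}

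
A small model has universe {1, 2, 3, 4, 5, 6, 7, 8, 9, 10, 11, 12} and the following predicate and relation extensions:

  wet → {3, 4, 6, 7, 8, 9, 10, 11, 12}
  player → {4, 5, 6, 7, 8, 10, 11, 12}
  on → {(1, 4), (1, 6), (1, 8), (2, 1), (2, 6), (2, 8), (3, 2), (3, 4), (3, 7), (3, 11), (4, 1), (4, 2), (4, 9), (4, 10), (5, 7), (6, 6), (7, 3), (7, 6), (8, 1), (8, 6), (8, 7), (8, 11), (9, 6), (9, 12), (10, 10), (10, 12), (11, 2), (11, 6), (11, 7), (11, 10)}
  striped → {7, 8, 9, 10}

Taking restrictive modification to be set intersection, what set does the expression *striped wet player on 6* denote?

{7, 8}

⟦on 6⟧ = {x : ⟨x, 6⟩ ∈ ⟦on⟧} = {1, 2, 6, 7, 8, 9, 11}
⟦player⟧ = {4, 5, 6, 7, 8, 10, 11, 12}
… ∩ ⟦on 6⟧ = {4, 5, 6, 7, 8, 10, 11, 12} ∩ {1, 2, 6, 7, 8, 9, 11} = {6, 7, 8, 11}
… ∩ ⟦striped⟧ = {6, 7, 8, 11} ∩ {7, 8, 9, 10} = {7, 8}
… ∩ ⟦wet⟧ = {7, 8} ∩ {3, 4, 6, 7, 8, 9, 10, 11, 12} = {7, 8}
So ⟦striped wet player on 6⟧ = {7, 8}.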